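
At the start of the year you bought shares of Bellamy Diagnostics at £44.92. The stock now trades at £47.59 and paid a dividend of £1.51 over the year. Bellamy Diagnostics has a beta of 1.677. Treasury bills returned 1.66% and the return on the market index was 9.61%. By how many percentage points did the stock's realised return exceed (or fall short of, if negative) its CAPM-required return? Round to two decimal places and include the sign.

-5.69%

Realised HPR = (P1 + D1 − P0) / P0 = (47.59 + 1.51 − 44.92) / 44.92 = 4.18 / 44.92 = 9.3054%
MRP = 9.61% − 1.66% = 7.95%
CAPM required = R_f + β·MRP = 1.66% + 1.677 × 7.95% = 14.99215%
α = realised − required = 9.3054% − 14.99215% = -5.69%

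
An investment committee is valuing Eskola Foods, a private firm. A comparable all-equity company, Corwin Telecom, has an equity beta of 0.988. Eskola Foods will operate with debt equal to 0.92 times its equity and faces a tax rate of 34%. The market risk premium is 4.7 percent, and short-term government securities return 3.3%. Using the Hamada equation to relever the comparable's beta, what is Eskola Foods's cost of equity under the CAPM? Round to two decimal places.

10.76%

β_L = β_U × [1 + (1 − t)(D/E)] = 0.988 × [1 + (1 − 0.34) × 0.92]
    = 0.988 × [1 + 0.66 × 0.92] = 0.988 × 1.6072 = 1.5879
E(R) = R_f + β_L × MRP = 3.3% + 1.5879 × 4.7% = 10.76%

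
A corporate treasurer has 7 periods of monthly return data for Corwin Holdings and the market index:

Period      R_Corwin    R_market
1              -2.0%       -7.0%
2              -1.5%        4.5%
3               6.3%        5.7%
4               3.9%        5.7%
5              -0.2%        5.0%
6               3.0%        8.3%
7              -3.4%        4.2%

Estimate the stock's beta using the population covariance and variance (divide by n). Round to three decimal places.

Mean R_i = (-2.0 − 1.5 + 6.3 + 3.9 − 0.2 + 3.0 − 3.4) / 7 = 0.8714%
Mean R_m = (-7.0 + 4.5 + 5.7 + 5.7 + 5.0 + 8.3 + 4.2) / 7 = 3.7714%
Σ(R_i − R̄_i)(R_m − R̄_m) = 52.0043  ⇒  Cov = 52.0043 / 7 = 7.4292
Σ(R_m − R̄_m)² = 146.1943  ⇒  Var(R_m) = 146.1943 / 7 = 20.8849
β = Cov / Var(R_m) = 7.4292 / 20.8849 = 0.3557

0.356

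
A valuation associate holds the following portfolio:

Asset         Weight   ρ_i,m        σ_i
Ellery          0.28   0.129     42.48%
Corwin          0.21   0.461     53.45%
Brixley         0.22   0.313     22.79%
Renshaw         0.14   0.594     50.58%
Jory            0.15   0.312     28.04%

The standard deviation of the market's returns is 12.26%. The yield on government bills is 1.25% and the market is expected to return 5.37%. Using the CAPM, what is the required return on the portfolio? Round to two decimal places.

β_Ellery = 0.129 × 42.48% / 12.26% = 0.4470
β_Corwin = 0.461 × 53.45% / 12.26% = 2.0098
β_Brixley = 0.313 × 22.79% / 12.26% = 0.5818
β_Renshaw = 0.594 × 50.58% / 12.26% = 2.4506
β_Jory = 0.312 × 28.04% / 12.26% = 0.7136
β_P = Σ w_i β_i = 0.28×0.4470 + 0.21×2.0098 + 0.22×0.5818 + 0.14×2.4506 + 0.15×0.7136 = 1.1253
MRP = 5.37% − 1.25% = 4.12%
E(R_P) = R_f + β_P × MRP = 1.25% + 1.1253 × 4.12% = 5.89%

5.89%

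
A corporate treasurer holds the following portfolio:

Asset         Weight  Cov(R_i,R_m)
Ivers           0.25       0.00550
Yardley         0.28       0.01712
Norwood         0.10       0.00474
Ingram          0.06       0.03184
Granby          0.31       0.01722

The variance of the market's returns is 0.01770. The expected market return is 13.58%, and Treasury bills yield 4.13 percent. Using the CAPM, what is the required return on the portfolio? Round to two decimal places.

11.55%

β_Ivers = 0.00550 / 0.01770 = 0.3107
β_Yardley = 0.01712 / 0.01770 = 0.9672
β_Norwood = 0.00474 / 0.01770 = 0.2678
β_Ingram = 0.03184 / 0.01770 = 1.7989
β_Granby = 0.01722 / 0.01770 = 0.9729
β_P = Σ w_i β_i = 0.25×0.3107 + 0.28×0.9672 + 0.10×0.2678 + 0.06×1.7989 + 0.31×0.9729 = 0.7848
MRP = 13.58% − 4.13% = 9.45%
E(R_P) = R_f + β_P × MRP = 4.13% + 0.7848 × 9.45% = 11.55%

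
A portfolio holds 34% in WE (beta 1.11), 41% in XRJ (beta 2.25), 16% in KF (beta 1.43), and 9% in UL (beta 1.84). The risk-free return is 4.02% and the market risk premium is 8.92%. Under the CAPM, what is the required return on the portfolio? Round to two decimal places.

β_P = Σ w_i β_i = 0.34×1.11 + 0.41×2.25 + 0.16×1.43 + 0.09×1.84 = 1.6943
E(R_P) = R_f + β_P × MRP = 4.02% + 1.6943 × 8.92% = 19.13%

19.13%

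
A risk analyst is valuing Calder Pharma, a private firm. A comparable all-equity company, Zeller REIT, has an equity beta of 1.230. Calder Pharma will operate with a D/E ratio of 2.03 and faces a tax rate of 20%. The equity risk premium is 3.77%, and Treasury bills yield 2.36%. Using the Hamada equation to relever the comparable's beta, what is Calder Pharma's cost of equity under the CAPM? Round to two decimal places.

β_L = β_U × [1 + (1 − t)(D/E)] = 1.230 × [1 + (1 − 0.20) × 2.03]
    = 1.230 × [1 + 0.80 × 2.03] = 1.230 × 2.6240 = 3.2275
E(R) = R_f + β_L × MRP = 2.36% + 3.2275 × 3.77% = 14.53%

14.53%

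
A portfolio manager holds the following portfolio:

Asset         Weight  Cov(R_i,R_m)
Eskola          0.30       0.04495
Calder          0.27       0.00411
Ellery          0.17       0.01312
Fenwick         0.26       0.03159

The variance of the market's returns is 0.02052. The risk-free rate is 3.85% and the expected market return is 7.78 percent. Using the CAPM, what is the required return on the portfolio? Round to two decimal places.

β_Eskola = 0.04495 / 0.02052 = 2.1905
β_Calder = 0.00411 / 0.02052 = 0.2003
β_Ellery = 0.01312 / 0.02052 = 0.6394
β_Fenwick = 0.03159 / 0.02052 = 1.5395
β_P = Σ w_i β_i = 0.30×2.1905 + 0.27×0.2003 + 0.17×0.6394 + 0.26×1.5395 = 1.2202
MRP = 7.78% − 3.85% = 3.93%
E(R_P) = R_f + β_P × MRP = 3.85% + 1.2202 × 3.93% = 8.65%

8.65%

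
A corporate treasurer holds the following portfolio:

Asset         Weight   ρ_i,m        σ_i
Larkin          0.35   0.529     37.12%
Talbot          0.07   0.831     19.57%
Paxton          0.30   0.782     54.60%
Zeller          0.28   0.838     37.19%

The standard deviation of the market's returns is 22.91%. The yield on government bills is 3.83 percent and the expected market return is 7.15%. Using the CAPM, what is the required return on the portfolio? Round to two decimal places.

β_Larkin = 0.529 × 37.12% / 22.91% = 0.8571
β_Talbot = 0.831 × 19.57% / 22.91% = 0.7099
β_Paxton = 0.782 × 54.60% / 22.91% = 1.8637
β_Zeller = 0.838 × 37.19% / 22.91% = 1.3603
β_P = Σ w_i β_i = 0.35×0.8571 + 0.07×0.7099 + 0.30×1.8637 + 0.28×1.3603 = 1.2897
MRP = 7.15% − 3.83% = 3.32%
E(R_P) = R_f + β_P × MRP = 3.83% + 1.2897 × 3.32% = 8.11%

8.11%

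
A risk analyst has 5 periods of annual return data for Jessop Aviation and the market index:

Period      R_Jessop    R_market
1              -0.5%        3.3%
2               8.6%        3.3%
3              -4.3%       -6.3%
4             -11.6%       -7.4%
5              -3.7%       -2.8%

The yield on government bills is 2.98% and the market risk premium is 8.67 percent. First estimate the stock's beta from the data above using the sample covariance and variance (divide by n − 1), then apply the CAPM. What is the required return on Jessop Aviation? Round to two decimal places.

13.54%

Mean R_i = (-0.5 + 8.6 − 4.3 − 11.6 − 3.7) / 5 = -2.3000%
Mean R_m = (3.3 + 3.3 − 6.3 − 7.4 − 2.8) / 5 = -1.9800%
Σ(R_i − R̄_i)(R_m − R̄_m) = 127.2500  ⇒  Cov = 127.2500 / 4 = 31.8125
Σ(R_m − R̄_m)² = 104.4680  ⇒  Var(R_m) = 104.4680 / 4 = 26.1170
β = Cov / Var(R_m) = 31.8125 / 26.1170 = 1.2181
E(R) = R_f + β × MRP = 2.98% + 1.2181 × 8.67% = 13.54%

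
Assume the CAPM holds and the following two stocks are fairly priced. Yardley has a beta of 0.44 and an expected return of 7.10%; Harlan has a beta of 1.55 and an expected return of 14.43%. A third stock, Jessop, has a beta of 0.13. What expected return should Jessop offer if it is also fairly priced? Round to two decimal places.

5.05%

MRP (SML slope) = (14.43% − 7.10%) / (1.55 − 0.44) = 7.33% / 1.11 = 6.6036%
R_f (intercept) = 7.10% − 0.44 × 6.6036% = 4.1944%
E(R_Jessop) = R_f + β × MRP = 4.1944% + 0.13 × 6.6036% = 5.05%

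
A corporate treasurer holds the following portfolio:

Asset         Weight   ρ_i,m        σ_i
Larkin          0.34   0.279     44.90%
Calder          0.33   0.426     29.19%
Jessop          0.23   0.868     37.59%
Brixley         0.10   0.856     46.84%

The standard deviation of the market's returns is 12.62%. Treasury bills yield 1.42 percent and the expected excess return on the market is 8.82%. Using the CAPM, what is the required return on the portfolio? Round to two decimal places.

β_Larkin = 0.279 × 44.90% / 12.62% = 0.9926
β_Calder = 0.426 × 29.19% / 12.62% = 0.9853
β_Jessop = 0.868 × 37.59% / 12.62% = 2.5854
β_Brixley = 0.856 × 46.84% / 12.62% = 3.1771
β_P = Σ w_i β_i = 0.34×0.9926 + 0.33×0.9853 + 0.23×2.5854 + 0.10×3.1771 = 1.5750
E(R_P) = R_f + β_P × MRP = 1.42% + 1.5750 × 8.82% = 15.31%

15.31%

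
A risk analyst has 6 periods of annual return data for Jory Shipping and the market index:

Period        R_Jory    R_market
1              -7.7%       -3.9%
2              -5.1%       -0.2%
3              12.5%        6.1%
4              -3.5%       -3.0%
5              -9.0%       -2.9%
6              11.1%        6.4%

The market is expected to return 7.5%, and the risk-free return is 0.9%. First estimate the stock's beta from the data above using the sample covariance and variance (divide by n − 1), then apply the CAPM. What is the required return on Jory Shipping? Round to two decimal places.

Mean R_i = (-7.7 − 5.1 + 12.5 − 3.5 − 9.0 + 11.1) / 6 = -0.2833%
Mean R_m = (-3.9 − 0.2 + 6.1 − 3.0 − 2.9 + 6.4) / 6 = 0.4167%
Σ(R_i − R̄_i)(R_m − R̄_m) = 215.6483  ⇒  Cov = 215.6483 / 5 = 43.1297
Σ(R_m − R̄_m)² = 109.7883  ⇒  Var(R_m) = 109.7883 / 5 = 21.9577
β = Cov / Var(R_m) = 43.1297 / 21.9577 = 1.9642
MRP = 7.5% − 0.9% = 6.60%
E(R) = R_f + β × MRP = 0.9% + 1.9642 × 6.6% = 13.86%

13.86%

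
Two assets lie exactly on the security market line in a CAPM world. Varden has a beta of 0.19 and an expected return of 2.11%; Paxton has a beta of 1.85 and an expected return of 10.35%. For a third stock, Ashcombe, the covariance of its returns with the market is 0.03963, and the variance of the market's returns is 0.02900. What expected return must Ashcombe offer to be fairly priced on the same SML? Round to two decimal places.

7.95%

MRP = (10.35% − 2.11%) / (1.85 − 0.19) = 4.9639%
R_f = 2.11% − 0.19 × 4.9639% = 1.1669%
β_Ashcombe = Cov / Var(R_m) = 0.03963 / 0.02900 = 1.3666
E(R_Ashcombe) = R_f + β × MRP = 1.1669% + 1.3666 × 4.9639% = 7.95%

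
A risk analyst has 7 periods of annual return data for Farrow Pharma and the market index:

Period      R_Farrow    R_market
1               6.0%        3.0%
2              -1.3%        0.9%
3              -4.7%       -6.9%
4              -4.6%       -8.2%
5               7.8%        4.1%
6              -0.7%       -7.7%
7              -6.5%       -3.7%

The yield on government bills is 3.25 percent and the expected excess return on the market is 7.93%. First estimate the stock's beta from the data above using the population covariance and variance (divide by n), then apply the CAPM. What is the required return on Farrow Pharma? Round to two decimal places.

Mean R_i = (6.0 − 1.3 − 4.7 − 4.6 + 7.8 − 0.7 − 6.5) / 7 = -0.5714%
Mean R_m = (3.0 + 0.9 − 6.9 − 8.2 + 4.1 − 7.7 − 3.7) / 7 = -2.6429%
Σ(R_i − R̄_i)(R_m − R̄_m) = 137.8286  ⇒  Cov = 137.8286 / 7 = 19.6898
Σ(R_m − R̄_m)² = 165.5571  ⇒  Var(R_m) = 165.5571 / 7 = 23.6510
β = Cov / Var(R_m) = 19.6898 / 23.6510 = 0.8325
E(R) = R_f + β × MRP = 3.25% + 0.8325 × 7.93% = 9.85%

9.85%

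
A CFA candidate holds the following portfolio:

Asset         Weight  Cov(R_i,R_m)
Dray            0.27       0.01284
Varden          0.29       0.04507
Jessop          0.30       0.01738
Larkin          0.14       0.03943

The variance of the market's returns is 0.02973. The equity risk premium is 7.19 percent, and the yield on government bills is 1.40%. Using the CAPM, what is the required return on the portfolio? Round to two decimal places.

8.00%

β_Dray = 0.01284 / 0.02973 = 0.4319
β_Varden = 0.04507 / 0.02973 = 1.5160
β_Jessop = 0.01738 / 0.02973 = 0.5846
β_Larkin = 0.03943 / 0.02973 = 1.3263
β_P = Σ w_i β_i = 0.27×0.4319 + 0.29×1.5160 + 0.30×0.5846 + 0.14×1.3263 = 0.9173
E(R_P) = R_f + β_P × MRP = 1.40% + 0.9173 × 7.19% = 8.00%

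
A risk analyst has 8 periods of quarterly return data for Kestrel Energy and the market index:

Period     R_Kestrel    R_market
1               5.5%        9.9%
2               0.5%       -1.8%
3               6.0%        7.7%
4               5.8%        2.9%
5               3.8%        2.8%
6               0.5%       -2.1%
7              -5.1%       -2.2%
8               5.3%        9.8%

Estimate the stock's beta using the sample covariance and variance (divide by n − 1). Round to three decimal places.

0.597

Mean R_i = (5.5 + 0.5 + 6.0 + 5.8 + 3.8 + 0.5 − 5.1 + 5.3) / 8 = 2.7875%
Mean R_m = (9.9 − 1.8 + 7.7 + 2.9 + 2.8 − 2.1 − 2.2 + 9.8) / 8 = 3.3750%
Σ(R_i − R̄_i)(R_m − R̄_m) = 114.0575  ⇒  Cov = 114.0575 / 7 = 16.2939
Σ(R_m − R̄_m)² = 190.9550  ⇒  Var(R_m) = 190.9550 / 7 = 27.2793
β = Cov / Var(R_m) = 16.2939 / 27.2793 = 0.5973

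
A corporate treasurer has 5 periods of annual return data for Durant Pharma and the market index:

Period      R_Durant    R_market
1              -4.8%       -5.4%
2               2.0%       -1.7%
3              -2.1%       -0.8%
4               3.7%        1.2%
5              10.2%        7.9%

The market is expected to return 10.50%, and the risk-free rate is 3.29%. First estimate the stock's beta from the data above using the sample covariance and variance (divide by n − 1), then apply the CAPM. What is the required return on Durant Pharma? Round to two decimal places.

11.31%

Mean R_i = (-4.8 + 2.0 − 2.1 + 3.7 + 10.2) / 5 = 1.8000%
Mean R_m = (-5.4 − 1.7 − 0.8 + 1.2 + 7.9) / 5 = 0.2400%
Σ(R_i − R̄_i)(R_m − R̄_m) = 107.0600  ⇒  Cov = 107.0600 / 4 = 26.7650
Σ(R_m − R̄_m)² = 96.2520  ⇒  Var(R_m) = 96.2520 / 4 = 24.0630
β = Cov / Var(R_m) = 26.7650 / 24.0630 = 1.1123
MRP = 10.50% − 3.29% = 7.21%
E(R) = R_f + β × MRP = 3.29% + 1.1123 × 7.21% = 11.31%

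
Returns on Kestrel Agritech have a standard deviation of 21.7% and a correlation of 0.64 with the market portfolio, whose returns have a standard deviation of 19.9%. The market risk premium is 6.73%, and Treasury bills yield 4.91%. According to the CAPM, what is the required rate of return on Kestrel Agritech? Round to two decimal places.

9.61%

β = ρ × σ_i / σ_m = 0.64 × 21.7% / 19.9% = 0.6979
E(R) = 4.91% + 0.6979 × 6.73% = 9.61%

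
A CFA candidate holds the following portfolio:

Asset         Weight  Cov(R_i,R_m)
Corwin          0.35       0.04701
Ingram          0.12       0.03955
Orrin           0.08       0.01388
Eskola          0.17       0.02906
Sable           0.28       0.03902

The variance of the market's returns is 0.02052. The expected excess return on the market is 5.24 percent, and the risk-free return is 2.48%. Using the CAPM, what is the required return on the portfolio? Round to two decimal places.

12.23%

β_Corwin = 0.04701 / 0.02052 = 2.2909
β_Ingram = 0.03955 / 0.02052 = 1.9274
β_Orrin = 0.01388 / 0.02052 = 0.6764
β_Eskola = 0.02906 / 0.02052 = 1.4162
β_Sable = 0.03902 / 0.02052 = 1.9016
β_P = Σ w_i β_i = 0.35×2.2909 + 0.12×1.9274 + 0.08×0.6764 + 0.17×1.4162 + 0.28×1.9016 = 1.8604
E(R_P) = R_f + β_P × MRP = 2.48% + 1.8604 × 5.24% = 12.23%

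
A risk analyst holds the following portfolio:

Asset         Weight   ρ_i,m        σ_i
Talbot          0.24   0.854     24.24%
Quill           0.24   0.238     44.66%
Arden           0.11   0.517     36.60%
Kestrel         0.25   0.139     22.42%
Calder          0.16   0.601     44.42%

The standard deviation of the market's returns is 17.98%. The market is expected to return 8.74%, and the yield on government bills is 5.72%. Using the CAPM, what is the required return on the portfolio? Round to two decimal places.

8.18%

β_Talbot = 0.854 × 24.24% / 17.98% = 1.1513
β_Quill = 0.238 × 44.66% / 17.98% = 0.5912
β_Arden = 0.517 × 36.60% / 17.98% = 1.0524
β_Kestrel = 0.139 × 22.42% / 17.98% = 0.1733
β_Calder = 0.601 × 44.42% / 17.98% = 1.4848
β_P = Σ w_i β_i = 0.24×1.1513 + 0.24×0.5912 + 0.11×1.0524 + 0.25×0.1733 + 0.16×1.4848 = 0.8149
MRP = 8.74% − 5.72% = 3.02%
E(R_P) = R_f + β_P × MRP = 5.72% + 0.8149 × 3.02% = 8.18%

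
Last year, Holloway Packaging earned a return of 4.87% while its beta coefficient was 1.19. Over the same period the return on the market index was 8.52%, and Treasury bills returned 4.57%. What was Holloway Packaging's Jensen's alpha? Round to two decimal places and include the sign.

-4.40%

Market excess return = 8.52% − 4.57% = 3.95%
CAPM benchmark = R_f + β(R_m − R_f) = 4.57% + 1.19 × 3.95% = 9.2705%
α = actual − benchmark = 4.87% − 9.2705% = -4.40%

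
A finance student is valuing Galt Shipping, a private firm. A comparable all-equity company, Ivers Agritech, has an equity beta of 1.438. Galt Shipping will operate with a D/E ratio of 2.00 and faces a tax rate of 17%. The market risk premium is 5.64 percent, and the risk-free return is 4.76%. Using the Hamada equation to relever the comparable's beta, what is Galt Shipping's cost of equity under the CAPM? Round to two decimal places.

26.33%

β_L = β_U × [1 + (1 − t)(D/E)] = 1.438 × [1 + (1 − 0.17) × 2.00]
    = 1.438 × [1 + 0.83 × 2.00] = 1.438 × 2.6600 = 3.8251
E(R) = R_f + β_L × MRP = 4.76% + 3.8251 × 5.64% = 26.33%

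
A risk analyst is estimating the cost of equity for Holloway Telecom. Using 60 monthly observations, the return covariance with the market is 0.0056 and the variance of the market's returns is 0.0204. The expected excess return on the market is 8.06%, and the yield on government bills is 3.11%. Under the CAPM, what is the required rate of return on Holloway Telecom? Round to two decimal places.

5.32%

β = Cov(R_i, R_m) / Var(R_m) = 0.0056 / 0.0204 = 0.2745
E(R) = R_f + β × MRP = 3.11% + 0.2745 × 8.06% = 5.32%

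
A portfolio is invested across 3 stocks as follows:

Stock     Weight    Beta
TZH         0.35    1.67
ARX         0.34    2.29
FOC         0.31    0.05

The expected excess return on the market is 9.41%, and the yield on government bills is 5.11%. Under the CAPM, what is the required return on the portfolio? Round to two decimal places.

β_P = Σ w_i β_i = 0.35×1.67 + 0.34×2.29 + 0.31×0.05 = 1.3786
E(R_P) = R_f + β_P × MRP = 5.11% + 1.3786 × 9.41% = 18.08%

18.08%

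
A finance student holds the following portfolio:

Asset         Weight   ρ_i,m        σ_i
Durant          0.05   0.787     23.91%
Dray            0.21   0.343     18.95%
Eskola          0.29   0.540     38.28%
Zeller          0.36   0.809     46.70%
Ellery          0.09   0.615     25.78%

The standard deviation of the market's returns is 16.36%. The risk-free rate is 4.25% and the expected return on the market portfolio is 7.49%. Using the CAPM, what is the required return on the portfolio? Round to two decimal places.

8.87%

β_Durant = 0.787 × 23.91% / 16.36% = 1.1502
β_Dray = 0.343 × 18.95% / 16.36% = 0.3973
β_Eskola = 0.540 × 38.28% / 16.36% = 1.2635
β_Zeller = 0.809 × 46.70% / 16.36% = 2.3093
β_Ellery = 0.615 × 25.78% / 16.36% = 0.9691
β_P = Σ w_i β_i = 0.05×1.1502 + 0.21×0.3973 + 0.29×1.2635 + 0.36×2.3093 + 0.09×0.9691 = 1.4259
MRP = 7.49% − 4.25% = 3.24%
E(R_P) = R_f + β_P × MRP = 4.25% + 1.4259 × 3.24% = 8.87%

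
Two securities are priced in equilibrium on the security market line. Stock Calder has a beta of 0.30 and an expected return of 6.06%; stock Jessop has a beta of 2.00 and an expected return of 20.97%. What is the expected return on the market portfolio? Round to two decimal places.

Both satisfy E(R) = R_f + β·MRP, so the slope of the SML is
MRP = (20.97% − 6.06%) / (2.00 − 0.30) = 14.91% / 1.70 = 8.7706%
R_f = E(R_Calder) − β_Calder·MRP = 6.06% − 0.30 × 8.7706% = 3.4288%
E(R_m) = R_f + MRP = 3.4288% + 8.7706% = 12.20%

12.20%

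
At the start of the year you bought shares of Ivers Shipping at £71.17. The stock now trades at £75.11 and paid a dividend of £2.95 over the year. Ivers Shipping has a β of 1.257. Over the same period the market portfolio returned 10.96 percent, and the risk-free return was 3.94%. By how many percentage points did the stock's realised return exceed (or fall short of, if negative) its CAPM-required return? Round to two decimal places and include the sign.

-3.08%

Realised HPR = (P1 + D1 − P0) / P0 = (75.11 + 2.95 − 71.17) / 71.17 = 6.89 / 71.17 = 9.6810%
MRP = 10.96% − 3.94% = 7.02%
CAPM required = R_f + β·MRP = 3.94% + 1.257 × 7.02% = 12.76414%
α = realised − required = 9.6810% − 12.76414% = -3.08%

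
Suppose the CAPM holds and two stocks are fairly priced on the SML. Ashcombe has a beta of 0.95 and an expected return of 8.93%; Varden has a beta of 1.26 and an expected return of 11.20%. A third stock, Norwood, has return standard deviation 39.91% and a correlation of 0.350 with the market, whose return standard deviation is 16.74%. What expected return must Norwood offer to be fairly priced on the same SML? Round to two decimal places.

8.08%

MRP = (11.20% − 8.93%) / (1.26 − 0.95) = 7.3226%
R_f = 8.93% − 0.95 × 7.3226% = 1.9735%
β_Norwood = ρ·σ_i/σ_m = 0.350 × 39.91 / 16.74 = 0.8344
E(R_Norwood) = R_f + β × MRP = 1.9735% + 0.8344 × 7.3226% = 8.08%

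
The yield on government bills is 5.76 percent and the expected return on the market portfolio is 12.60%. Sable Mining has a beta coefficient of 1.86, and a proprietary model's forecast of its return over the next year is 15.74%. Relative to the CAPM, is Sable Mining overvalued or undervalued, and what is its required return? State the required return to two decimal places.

MRP = 12.60% − 5.76% = 6.84%
Required return = R_f + β·MRP = 5.76% + 1.86 × 6.84% = 18.48%
Forecast 15.74% < required 18.48% → the stock plots below the SML → overvalued.

Overvalued; required return 18.48%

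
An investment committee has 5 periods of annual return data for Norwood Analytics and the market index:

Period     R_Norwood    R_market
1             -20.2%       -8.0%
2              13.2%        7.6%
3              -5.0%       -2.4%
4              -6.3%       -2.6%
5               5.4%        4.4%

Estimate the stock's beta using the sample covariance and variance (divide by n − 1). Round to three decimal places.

Mean R_i = (-20.2 + 13.2 − 5.0 − 6.3 + 5.4) / 5 = -2.5800%
Mean R_m = (-8.0 + 7.6 − 2.4 − 2.6 + 4.4) / 5 = -0.2000%
Σ(R_i − R̄_i)(R_m − R̄_m) = 311.4800  ⇒  Cov = 311.4800 / 4 = 77.8700
Σ(R_m − R̄_m)² = 153.4400  ⇒  Var(R_m) = 153.4400 / 4 = 38.3600
β = Cov / Var(R_m) = 77.8700 / 38.3600 = 2.0300

2.030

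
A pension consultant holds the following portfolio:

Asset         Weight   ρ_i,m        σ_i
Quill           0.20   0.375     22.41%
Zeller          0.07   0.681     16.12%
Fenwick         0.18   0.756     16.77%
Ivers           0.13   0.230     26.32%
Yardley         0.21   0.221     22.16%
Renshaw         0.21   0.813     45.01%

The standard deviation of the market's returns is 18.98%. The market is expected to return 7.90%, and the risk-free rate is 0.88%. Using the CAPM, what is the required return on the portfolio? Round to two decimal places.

β_Quill = 0.375 × 22.41% / 18.98% = 0.4428
β_Zeller = 0.681 × 16.12% / 18.98% = 0.5784
β_Fenwick = 0.756 × 16.77% / 18.98% = 0.6680
β_Ivers = 0.230 × 26.32% / 18.98% = 0.3189
β_Yardley = 0.221 × 22.16% / 18.98% = 0.2580
β_Renshaw = 0.813 × 45.01% / 18.98% = 1.9280
β_P = Σ w_i β_i = 0.20×0.4428 + 0.07×0.5784 + 0.18×0.6680 + 0.13×0.3189 + 0.21×0.2580 + 0.21×1.9280 = 0.7498
MRP = 7.90% − 0.88% = 7.02%
E(R_P) = R_f + β_P × MRP = 0.88% + 0.7498 × 7.02% = 6.14%

6.14%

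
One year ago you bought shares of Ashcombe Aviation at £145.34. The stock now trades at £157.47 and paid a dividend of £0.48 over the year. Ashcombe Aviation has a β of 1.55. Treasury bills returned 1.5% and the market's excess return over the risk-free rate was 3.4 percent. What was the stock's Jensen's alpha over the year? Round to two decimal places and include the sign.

Realised HPR = (P1 + D1 − P0) / P0 = (157.47 + 0.48 − 145.34) / 145.34 = 12.61 / 145.34 = 8.6762%
CAPM required = R_f + β·MRP = 1.5% + 1.55 × 3.4% = 6.7700%
α = realised − required = 8.6762% − 6.7700% = +1.91%

+1.91%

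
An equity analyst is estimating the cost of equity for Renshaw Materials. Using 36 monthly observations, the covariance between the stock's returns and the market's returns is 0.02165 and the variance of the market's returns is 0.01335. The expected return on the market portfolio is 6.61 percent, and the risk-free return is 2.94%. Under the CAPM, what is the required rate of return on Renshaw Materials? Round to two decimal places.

8.89%

β = Cov(R_i, R_m) / Var(R_m) = 0.02165 / 0.01335 = 1.6217
MRP = 6.61% − 2.94% = 3.67%
E(R) = R_f + β × MRP = 2.94% + 1.6217 × 3.67% = 8.89%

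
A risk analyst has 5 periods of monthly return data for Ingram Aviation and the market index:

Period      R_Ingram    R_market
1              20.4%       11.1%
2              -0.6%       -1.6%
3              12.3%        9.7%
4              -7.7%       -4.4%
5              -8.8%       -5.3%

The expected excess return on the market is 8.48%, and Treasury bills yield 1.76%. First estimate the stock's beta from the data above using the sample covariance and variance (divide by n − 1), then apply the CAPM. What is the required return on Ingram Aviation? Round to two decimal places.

15.29%

Mean R_i = (20.4 − 0.6 + 12.3 − 7.7 − 8.8) / 5 = 3.1200%
Mean R_m = (11.1 − 1.6 + 9.7 − 4.4 − 5.3) / 5 = 1.9000%
Σ(R_i − R̄_i)(R_m − R̄_m) = 397.5900  ⇒  Cov = 397.5900 / 4 = 99.3975
Σ(R_m − R̄_m)² = 249.2600  ⇒  Var(R_m) = 249.2600 / 4 = 62.3150
β = Cov / Var(R_m) = 99.3975 / 62.3150 = 1.5951
E(R) = R_f + β × MRP = 1.76% + 1.5951 × 8.48% = 15.29%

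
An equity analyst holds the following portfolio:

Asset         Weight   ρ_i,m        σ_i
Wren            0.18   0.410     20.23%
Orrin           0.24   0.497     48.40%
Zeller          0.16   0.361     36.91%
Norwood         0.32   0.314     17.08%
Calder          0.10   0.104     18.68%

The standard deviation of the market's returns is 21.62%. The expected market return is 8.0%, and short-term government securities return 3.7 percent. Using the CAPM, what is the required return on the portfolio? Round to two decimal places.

5.95%

β_Wren = 0.410 × 20.23% / 21.62% = 0.3836
β_Orrin = 0.497 × 48.40% / 21.62% = 1.1126
β_Zeller = 0.361 × 36.91% / 21.62% = 0.6163
β_Norwood = 0.314 × 17.08% / 21.62% = 0.2481
β_Calder = 0.104 × 18.68% / 21.62% = 0.0899
β_P = Σ w_i β_i = 0.18×0.3836 + 0.24×1.1126 + 0.16×0.6163 + 0.32×0.2481 + 0.10×0.0899 = 0.5231
MRP = 8.0% − 3.7% = 4.30%
E(R_P) = R_f + β_P × MRP = 3.7% + 0.5231 × 4.3% = 5.95%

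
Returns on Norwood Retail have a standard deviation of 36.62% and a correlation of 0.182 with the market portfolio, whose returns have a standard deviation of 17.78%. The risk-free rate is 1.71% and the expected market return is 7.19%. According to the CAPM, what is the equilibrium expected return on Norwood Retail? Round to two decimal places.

3.76%

β = ρ × σ_i / σ_m = 0.182 × 36.62% / 17.78% = 0.3749
MRP = 7.19% − 1.71% = 5.48%
E(R) = 1.71% + 0.3749 × 5.48% = 3.76%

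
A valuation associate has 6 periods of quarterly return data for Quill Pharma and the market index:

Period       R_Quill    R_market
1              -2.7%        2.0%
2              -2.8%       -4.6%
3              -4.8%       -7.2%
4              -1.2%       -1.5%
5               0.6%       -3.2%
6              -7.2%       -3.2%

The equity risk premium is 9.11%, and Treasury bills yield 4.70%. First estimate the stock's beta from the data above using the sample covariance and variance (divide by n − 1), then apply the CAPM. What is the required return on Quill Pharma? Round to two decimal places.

6.92%

Mean R_i = (-2.7 − 2.8 − 4.8 − 1.2 + 0.6 − 7.2) / 6 = -3.0167%
Mean R_m = (2.0 − 4.6 − 7.2 − 1.5 − 3.2 − 3.2) / 6 = -2.9500%
Σ(R_i − R̄_i)(R_m − R̄_m) = 11.5650  ⇒  Cov = 11.5650 / 5 = 2.3130
Σ(R_m − R̄_m)² = 47.5150  ⇒  Var(R_m) = 47.5150 / 5 = 9.5030
β = Cov / Var(R_m) = 2.3130 / 9.5030 = 0.2434
E(R) = R_f + β × MRP = 4.70% + 0.2434 × 9.11% = 6.92%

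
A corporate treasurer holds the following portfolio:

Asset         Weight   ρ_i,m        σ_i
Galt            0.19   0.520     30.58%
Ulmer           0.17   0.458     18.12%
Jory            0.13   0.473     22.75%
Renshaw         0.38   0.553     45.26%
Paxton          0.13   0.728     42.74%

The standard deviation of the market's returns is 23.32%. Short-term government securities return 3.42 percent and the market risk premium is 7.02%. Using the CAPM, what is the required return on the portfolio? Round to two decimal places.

9.26%

β_Galt = 0.520 × 30.58% / 23.32% = 0.6819
β_Ulmer = 0.458 × 18.12% / 23.32% = 0.3559
β_Jory = 0.473 × 22.75% / 23.32% = 0.4614
β_Renshaw = 0.553 × 45.26% / 23.32% = 1.0733
β_Paxton = 0.728 × 42.74% / 23.32% = 1.3343
β_P = Σ w_i β_i = 0.19×0.6819 + 0.17×0.3559 + 0.13×0.4614 + 0.38×1.0733 + 0.13×1.3343 = 0.8314
E(R_P) = R_f + β_P × MRP = 3.42% + 0.8314 × 7.02% = 9.26%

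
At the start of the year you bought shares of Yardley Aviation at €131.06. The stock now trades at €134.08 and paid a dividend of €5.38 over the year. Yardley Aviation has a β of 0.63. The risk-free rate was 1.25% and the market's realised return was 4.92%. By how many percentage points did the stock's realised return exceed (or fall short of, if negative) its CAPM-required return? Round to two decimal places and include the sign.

+2.85%

Realised HPR = (P1 + D1 − P0) / P0 = (134.08 + 5.38 − 131.06) / 131.06 = 8.40 / 131.06 = 6.4093%
MRP = 4.92% − 1.25% = 3.67%
CAPM required = R_f + β·MRP = 1.25% + 0.63 × 3.67% = 3.5621%
α = realised − required = 6.4093% − 3.5621% = +2.85%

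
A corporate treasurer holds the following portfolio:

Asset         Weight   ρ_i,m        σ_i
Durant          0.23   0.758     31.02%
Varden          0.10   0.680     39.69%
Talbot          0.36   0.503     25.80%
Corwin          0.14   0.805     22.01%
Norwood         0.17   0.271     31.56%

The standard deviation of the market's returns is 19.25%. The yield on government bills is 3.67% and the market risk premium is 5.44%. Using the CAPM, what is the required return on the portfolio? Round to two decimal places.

β_Durant = 0.758 × 31.02% / 19.25% = 1.2215
β_Varden = 0.680 × 39.69% / 19.25% = 1.4020
β_Talbot = 0.503 × 25.80% / 19.25% = 0.6742
β_Corwin = 0.805 × 22.01% / 19.25% = 0.9204
β_Norwood = 0.271 × 31.56% / 19.25% = 0.4443
β_P = Σ w_i β_i = 0.23×1.2215 + 0.10×1.4020 + 0.36×0.6742 + 0.14×0.9204 + 0.17×0.4443 = 0.8682
E(R_P) = R_f + β_P × MRP = 3.67% + 0.8682 × 5.44% = 8.39%

8.39%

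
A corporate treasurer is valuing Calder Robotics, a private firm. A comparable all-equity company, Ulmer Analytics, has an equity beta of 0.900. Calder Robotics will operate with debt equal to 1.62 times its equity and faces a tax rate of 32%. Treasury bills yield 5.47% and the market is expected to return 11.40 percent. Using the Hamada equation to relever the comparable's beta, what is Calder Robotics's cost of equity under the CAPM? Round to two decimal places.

16.69%

β_L = β_U × [1 + (1 − t)(D/E)] = 0.900 × [1 + (1 − 0.32) × 1.62]
    = 0.900 × [1 + 0.68 × 1.62] = 0.900 × 2.1016 = 1.8914
MRP = 11.40% − 5.47% = 5.93%
E(R) = R_f + β_L × MRP = 5.47% + 1.8914 × 5.93% = 16.69%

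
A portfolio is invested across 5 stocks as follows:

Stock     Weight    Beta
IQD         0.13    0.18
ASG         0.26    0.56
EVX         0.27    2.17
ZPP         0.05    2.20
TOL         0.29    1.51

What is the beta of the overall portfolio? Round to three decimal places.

β_P = Σ w_i β_i = 0.13×0.18 + 0.26×0.56 + 0.27×2.17 + 0.05×2.20 + 0.29×1.51 = 1.3028

1.303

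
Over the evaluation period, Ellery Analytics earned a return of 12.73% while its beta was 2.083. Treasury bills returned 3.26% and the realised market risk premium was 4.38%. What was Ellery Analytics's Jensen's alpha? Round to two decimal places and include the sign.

CAPM benchmark = R_f + β(R_m − R_f) = 3.26% + 2.083 × 4.38% = 12.38354%
α = actual − benchmark = 12.73% − 12.38354% = +0.35%

+0.35%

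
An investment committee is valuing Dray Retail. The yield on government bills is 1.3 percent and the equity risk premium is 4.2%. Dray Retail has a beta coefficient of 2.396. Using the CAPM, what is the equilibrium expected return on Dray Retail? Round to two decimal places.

11.36%

E(R) = R_f + β × MRP = 1.3% + 2.396 × 4.2% = 11.36%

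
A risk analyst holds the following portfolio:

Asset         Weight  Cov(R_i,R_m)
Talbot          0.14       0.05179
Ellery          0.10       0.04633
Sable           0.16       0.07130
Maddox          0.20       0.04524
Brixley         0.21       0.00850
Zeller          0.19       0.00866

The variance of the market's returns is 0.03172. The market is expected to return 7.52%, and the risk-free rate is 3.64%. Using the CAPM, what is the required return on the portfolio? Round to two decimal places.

8.02%

β_Talbot = 0.05179 / 0.03172 = 1.6327
β_Ellery = 0.04633 / 0.03172 = 1.4606
β_Sable = 0.07130 / 0.03172 = 2.2478
β_Maddox = 0.04524 / 0.03172 = 1.4262
β_Brixley = 0.00850 / 0.03172 = 0.2680
β_Zeller = 0.00866 / 0.03172 = 0.2730
β_P = Σ w_i β_i = 0.14×1.6327 + 0.10×1.4606 + 0.16×2.2478 + 0.20×1.4262 + 0.21×0.2680 + 0.19×0.2730 = 1.1277
MRP = 7.52% − 3.64% = 3.88%
E(R_P) = R_f + β_P × MRP = 3.64% + 1.1277 × 3.88% = 8.02%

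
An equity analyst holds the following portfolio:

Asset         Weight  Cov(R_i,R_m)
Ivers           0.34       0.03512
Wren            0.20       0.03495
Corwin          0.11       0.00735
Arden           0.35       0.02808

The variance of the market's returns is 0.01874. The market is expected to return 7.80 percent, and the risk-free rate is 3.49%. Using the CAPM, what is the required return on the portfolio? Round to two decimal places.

10.29%

β_Ivers = 0.03512 / 0.01874 = 1.8741
β_Wren = 0.03495 / 0.01874 = 1.8650
β_Corwin = 0.00735 / 0.01874 = 0.3922
β_Arden = 0.02808 / 0.01874 = 1.4984
β_P = Σ w_i β_i = 0.34×1.8741 + 0.20×1.8650 + 0.11×0.3922 + 0.35×1.4984 = 1.5778
MRP = 7.80% − 3.49% = 4.31%
E(R_P) = R_f + β_P × MRP = 3.49% + 1.5778 × 4.31% = 10.29%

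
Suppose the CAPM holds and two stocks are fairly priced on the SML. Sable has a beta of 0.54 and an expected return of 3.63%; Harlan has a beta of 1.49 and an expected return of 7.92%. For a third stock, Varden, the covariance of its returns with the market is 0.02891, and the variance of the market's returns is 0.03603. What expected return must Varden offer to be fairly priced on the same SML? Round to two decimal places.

MRP = (7.92% − 3.63%) / (1.49 − 0.54) = 4.5158%
R_f = 3.63% − 0.54 × 4.5158% = 1.1915%
β_Varden = Cov / Var(R_m) = 0.02891 / 0.03603 = 0.8024
E(R_Varden) = R_f + β × MRP = 1.1915% + 0.8024 × 4.5158% = 4.81%

4.81%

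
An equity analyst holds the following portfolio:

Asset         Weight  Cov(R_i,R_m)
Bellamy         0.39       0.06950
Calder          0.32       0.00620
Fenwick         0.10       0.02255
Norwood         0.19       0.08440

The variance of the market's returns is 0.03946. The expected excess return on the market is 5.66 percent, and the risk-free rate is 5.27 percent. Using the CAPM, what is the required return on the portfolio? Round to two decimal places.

β_Bellamy = 0.06950 / 0.03946 = 1.7613
β_Calder = 0.00620 / 0.03946 = 0.1571
β_Fenwick = 0.02255 / 0.03946 = 0.5715
β_Norwood = 0.08440 / 0.03946 = 2.1389
β_P = Σ w_i β_i = 0.39×1.7613 + 0.32×0.1571 + 0.10×0.5715 + 0.19×2.1389 = 1.2007
E(R_P) = R_f + β_P × MRP = 5.27% + 1.2007 × 5.66% = 12.07%

12.07%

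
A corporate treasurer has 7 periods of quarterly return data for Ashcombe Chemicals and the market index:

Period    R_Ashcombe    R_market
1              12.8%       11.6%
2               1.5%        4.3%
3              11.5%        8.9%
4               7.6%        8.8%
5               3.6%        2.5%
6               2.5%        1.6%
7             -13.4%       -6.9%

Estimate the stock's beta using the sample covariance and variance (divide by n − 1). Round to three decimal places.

Mean R_i = (12.8 + 1.5 + 11.5 + 7.6 + 3.6 + 2.5 − 13.4) / 7 = 3.7286%
Mean R_m = (11.6 + 4.3 + 8.9 + 8.8 + 2.5 + 1.6 − 6.9) / 7 = 4.4000%
Σ(R_i − R̄_i)(R_m − R̄_m) = 314.7800  ⇒  Cov = 314.7800 / 6 = 52.4633
Σ(R_m − R̄_m)² = 230.6000  ⇒  Var(R_m) = 230.6000 / 6 = 38.4333
β = Cov / Var(R_m) = 52.4633 / 38.4333 = 1.3650

1.365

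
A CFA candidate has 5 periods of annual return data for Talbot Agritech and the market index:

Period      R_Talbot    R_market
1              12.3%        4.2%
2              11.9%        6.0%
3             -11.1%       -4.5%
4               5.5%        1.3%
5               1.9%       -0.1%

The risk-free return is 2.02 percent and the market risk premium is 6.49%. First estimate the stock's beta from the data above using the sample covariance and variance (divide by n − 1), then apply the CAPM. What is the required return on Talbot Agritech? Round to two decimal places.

Mean R_i = (12.3 + 11.9 − 11.1 + 5.5 + 1.9) / 5 = 4.1000%
Mean R_m = (4.2 + 6.0 − 4.5 + 1.3 − 0.1) / 5 = 1.3800%
Σ(R_i − R̄_i)(R_m − R̄_m) = 151.6800  ⇒  Cov = 151.6800 / 4 = 37.9200
Σ(R_m − R̄_m)² = 66.0680  ⇒  Var(R_m) = 66.0680 / 4 = 16.5170
β = Cov / Var(R_m) = 37.9200 / 16.5170 = 2.2958
E(R) = R_f + β × MRP = 2.02% + 2.2958 × 6.49% = 16.92%

16.92%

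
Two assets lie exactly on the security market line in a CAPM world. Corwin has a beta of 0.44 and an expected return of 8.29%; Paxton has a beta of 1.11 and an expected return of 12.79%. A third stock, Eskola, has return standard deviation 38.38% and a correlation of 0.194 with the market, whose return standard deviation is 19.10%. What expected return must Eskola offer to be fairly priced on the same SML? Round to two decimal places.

MRP = (12.79% − 8.29%) / (1.11 − 0.44) = 6.7164%
R_f = 8.29% − 0.44 × 6.7164% = 5.3348%
β_Eskola = ρ·σ_i/σ_m = 0.194 × 38.38 / 19.10 = 0.3898
E(R_Eskola) = R_f + β × MRP = 5.3348% + 0.3898 × 6.7164% = 7.95%

7.95%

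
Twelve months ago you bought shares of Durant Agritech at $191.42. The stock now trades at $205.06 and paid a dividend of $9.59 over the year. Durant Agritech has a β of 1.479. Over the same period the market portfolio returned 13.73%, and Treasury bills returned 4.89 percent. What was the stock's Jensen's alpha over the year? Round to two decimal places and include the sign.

Realised HPR = (P1 + D1 − P0) / P0 = (205.06 + 9.59 − 191.42) / 191.42 = 23.23 / 191.42 = 12.1356%
MRP = 13.73% − 4.89% = 8.84%
CAPM required = R_f + β·MRP = 4.89% + 1.479 × 8.84% = 17.96436%
α = realised − required = 12.1356% − 17.96436% = -5.83%

-5.83%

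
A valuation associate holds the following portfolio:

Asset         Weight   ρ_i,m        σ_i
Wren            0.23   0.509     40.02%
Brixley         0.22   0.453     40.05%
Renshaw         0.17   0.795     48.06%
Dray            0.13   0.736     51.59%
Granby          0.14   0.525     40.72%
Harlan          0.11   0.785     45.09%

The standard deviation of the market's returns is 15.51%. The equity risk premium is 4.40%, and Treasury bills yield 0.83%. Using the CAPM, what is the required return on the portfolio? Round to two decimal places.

8.49%

β_Wren = 0.509 × 40.02% / 15.51% = 1.3134
β_Brixley = 0.453 × 40.05% / 15.51% = 1.1697
β_Renshaw = 0.795 × 48.06% / 15.51% = 2.4634
β_Dray = 0.736 × 51.59% / 15.51% = 2.4481
β_Granby = 0.525 × 40.72% / 15.51% = 1.3783
β_Harlan = 0.785 × 45.09% / 15.51% = 2.2821
β_P = Σ w_i β_i = 0.23×1.3134 + 0.22×1.1697 + 0.17×2.4634 + 0.13×2.4481 + 0.14×1.3783 + 0.11×2.2821 = 1.7404
E(R_P) = R_f + β_P × MRP = 0.83% + 1.7404 × 4.40% = 8.49%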